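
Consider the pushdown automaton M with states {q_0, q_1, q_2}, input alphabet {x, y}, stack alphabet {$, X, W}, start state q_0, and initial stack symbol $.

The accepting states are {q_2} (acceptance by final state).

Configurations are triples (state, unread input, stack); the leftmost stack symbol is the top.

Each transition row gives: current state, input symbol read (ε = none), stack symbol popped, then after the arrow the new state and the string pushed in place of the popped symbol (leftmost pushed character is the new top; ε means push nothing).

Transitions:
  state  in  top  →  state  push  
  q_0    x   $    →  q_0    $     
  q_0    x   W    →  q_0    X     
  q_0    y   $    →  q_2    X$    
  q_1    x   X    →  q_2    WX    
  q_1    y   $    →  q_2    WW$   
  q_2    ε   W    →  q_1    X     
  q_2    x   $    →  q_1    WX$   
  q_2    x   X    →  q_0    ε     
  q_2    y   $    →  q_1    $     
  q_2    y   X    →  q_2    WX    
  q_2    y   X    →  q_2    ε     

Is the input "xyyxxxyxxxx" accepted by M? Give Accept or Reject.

No computation consumes all input and reaches a final state.

Reject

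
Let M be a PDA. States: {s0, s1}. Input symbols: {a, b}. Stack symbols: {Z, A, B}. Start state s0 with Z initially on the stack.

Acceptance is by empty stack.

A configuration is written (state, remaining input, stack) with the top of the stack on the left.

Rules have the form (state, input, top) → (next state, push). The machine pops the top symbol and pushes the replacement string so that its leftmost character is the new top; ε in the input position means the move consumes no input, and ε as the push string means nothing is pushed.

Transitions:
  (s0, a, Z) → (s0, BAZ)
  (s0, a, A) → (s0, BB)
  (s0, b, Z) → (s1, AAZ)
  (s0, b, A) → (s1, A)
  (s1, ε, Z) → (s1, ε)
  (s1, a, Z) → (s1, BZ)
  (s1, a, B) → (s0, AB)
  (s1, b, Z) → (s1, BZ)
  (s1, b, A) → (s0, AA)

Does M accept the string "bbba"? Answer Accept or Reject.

No computation consumes all input and empties the stack.

Reject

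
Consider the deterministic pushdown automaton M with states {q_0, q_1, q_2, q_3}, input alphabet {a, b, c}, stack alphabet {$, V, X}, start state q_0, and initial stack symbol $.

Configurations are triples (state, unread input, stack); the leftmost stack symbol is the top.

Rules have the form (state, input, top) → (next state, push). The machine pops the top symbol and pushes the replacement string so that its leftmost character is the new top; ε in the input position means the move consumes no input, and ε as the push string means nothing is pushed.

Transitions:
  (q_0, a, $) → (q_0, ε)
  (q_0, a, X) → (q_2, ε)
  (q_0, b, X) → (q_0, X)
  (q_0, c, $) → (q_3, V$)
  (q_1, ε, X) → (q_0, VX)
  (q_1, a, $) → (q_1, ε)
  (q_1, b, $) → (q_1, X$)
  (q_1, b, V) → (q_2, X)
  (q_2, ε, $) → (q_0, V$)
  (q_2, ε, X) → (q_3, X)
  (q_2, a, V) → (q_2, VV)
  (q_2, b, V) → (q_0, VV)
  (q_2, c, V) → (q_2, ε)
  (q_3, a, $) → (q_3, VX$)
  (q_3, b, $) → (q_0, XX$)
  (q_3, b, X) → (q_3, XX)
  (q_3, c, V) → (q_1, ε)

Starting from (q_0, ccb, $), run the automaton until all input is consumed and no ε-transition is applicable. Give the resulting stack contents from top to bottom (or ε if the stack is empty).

VX$

(q_0, ccb, $)
  read c, top $: go to q_3, push V$ → (q_3, cb, V$)
  read c, top V: go to q_1, push ε → (q_1, b, $)
  read b, top $: go to q_1, push X$ → (q_1, ε, X$)
  ε-move, top X: go to q_0, push VX → (q_0, ε, VX$)
All input consumed in state q_0 with stack VX$.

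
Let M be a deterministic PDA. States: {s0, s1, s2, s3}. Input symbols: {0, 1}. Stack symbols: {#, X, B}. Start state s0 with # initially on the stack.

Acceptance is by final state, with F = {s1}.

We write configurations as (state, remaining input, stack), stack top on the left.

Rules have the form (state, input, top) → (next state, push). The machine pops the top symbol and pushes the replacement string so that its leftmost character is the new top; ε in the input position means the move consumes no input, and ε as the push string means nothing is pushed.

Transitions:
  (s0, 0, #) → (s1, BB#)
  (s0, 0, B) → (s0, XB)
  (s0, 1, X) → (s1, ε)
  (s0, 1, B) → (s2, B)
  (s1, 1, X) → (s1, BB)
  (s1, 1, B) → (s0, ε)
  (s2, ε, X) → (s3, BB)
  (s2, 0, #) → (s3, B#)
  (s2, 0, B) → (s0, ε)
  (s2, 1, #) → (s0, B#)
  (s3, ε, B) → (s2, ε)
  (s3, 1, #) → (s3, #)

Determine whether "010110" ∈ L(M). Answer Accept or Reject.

(s0, 010110, #)
  read 0, top #: go to s1, push BB# → (s1, 10110, BB#)
  read 1, top B: go to s0, push ε → (s0, 0110, B#)
  read 0, top B: go to s0, push XB → (s0, 110, XB#)
  read 1, top X: go to s1, push ε → (s1, 10, B#)
  read 1, top B: go to s0, push ε → (s0, 0, #)
  read 0, top #: go to s1, push BB# → (s1, ε, BB#)
All input consumed; state s1 ∈ F.

Accept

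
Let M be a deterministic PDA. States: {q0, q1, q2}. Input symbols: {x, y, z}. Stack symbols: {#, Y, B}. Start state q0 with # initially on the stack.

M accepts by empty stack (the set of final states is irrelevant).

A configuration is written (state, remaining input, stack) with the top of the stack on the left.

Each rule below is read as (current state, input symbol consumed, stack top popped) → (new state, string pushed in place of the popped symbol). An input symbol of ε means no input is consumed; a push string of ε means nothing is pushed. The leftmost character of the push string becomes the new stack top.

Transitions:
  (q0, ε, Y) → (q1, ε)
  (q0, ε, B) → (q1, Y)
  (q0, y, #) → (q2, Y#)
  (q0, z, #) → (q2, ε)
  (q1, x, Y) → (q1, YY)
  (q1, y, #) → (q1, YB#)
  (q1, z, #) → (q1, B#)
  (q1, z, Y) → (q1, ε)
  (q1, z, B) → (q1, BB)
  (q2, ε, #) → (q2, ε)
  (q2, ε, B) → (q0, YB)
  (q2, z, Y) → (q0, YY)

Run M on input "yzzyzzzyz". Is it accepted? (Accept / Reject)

(q0, yzzyzzzyz, #)
  read y, top #: go to q2, push Y# → (q2, zzyzzzyz, Y#)
  read z, top Y: go to q0, push YY → (q0, zyzzzyz, YY#)
  ε-move, top Y: go to q1, push ε → (q1, zyzzzyz, Y#)
  read z, top Y: go to q1, push ε → (q1, yzzzyz, #)
  read y, top #: go to q1, push YB# → (q1, zzzyz, YB#)
  read z, top Y: go to q1, push ε → (q1, zzyz, B#)
  read z, top B: go to q1, push BB → (q1, zyz, BB#)
  read z, top B: go to q1, push BB → (q1, yz, BBB#)
No transition applies at (q1, yz, BBB#); input not fully consumed.

Reject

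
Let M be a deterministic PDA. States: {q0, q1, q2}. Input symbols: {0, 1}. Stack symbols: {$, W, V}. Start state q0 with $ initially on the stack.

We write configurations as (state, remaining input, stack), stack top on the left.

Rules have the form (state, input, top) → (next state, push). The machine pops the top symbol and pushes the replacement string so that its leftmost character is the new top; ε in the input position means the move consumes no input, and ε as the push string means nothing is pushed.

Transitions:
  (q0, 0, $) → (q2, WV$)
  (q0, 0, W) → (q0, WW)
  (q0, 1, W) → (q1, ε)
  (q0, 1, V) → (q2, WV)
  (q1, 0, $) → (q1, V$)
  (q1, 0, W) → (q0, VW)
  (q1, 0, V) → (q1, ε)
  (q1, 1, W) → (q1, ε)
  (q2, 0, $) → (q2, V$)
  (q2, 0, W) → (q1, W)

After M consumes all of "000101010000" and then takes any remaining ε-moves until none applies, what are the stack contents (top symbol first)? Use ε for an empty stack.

V$

(q0, 000101010000, $)
  read 0, top $: go to q2, push WV$ → (q2, 00101010000, WV$)
  read 0, top W: go to q1, push W → (q1, 0101010000, WV$)
  read 0, top W: go to q0, push VW → (q0, 101010000, VWV$)
  read 1, top V: go to q2, push WV → (q2, 01010000, WVWV$)
  read 0, top W: go to q1, push W → (q1, 1010000, WVWV$)
  read 1, top W: go to q1, push ε → (q1, 010000, VWV$)
  read 0, top V: go to q1, push ε → (q1, 10000, WV$)
  read 1, top W: go to q1, push ε → (q1, 0000, V$)
  read 0, top V: go to q1, push ε → (q1, 000, $)
  read 0, top $: go to q1, push V$ → (q1, 00, V$)
  read 0, top V: go to q1, push ε → (q1, 0, $)
  read 0, top $: go to q1, push V$ → (q1, ε, V$)
All input consumed in state q1 with stack V$.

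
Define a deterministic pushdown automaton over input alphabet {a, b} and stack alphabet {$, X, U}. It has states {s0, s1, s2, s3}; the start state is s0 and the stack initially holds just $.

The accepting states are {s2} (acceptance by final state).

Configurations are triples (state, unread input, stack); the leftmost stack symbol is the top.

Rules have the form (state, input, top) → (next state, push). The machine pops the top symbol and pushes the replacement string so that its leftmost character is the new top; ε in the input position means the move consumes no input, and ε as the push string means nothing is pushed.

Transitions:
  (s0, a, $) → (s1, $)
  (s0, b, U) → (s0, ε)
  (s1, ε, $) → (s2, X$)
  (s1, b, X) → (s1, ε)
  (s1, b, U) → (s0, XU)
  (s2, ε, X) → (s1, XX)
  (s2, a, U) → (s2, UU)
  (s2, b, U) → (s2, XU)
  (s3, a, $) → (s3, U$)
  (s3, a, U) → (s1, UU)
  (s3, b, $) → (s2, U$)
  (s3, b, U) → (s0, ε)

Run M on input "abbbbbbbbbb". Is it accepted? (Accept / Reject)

(s0, abbbbbbbbbb, $)
  read a, top $: go to s1, push $ → (s1, bbbbbbbbbb, $)
  ε-move, top $: go to s2, push X$ → (s2, bbbbbbbbbb, X$)
  ε-move, top X: go to s1, push XX → (s1, bbbbbbbbbb, XX$)
  read b, top X: go to s1, push ε → (s1, bbbbbbbbb, X$)
  read b, top X: go to s1, push ε → (s1, bbbbbbbb, $)
  ε-move, top $: go to s2, push X$ → (s2, bbbbbbbb, X$)
  ε-move, top X: go to s1, push XX → (s1, bbbbbbbb, XX$)
  read b, top X: go to s1, push ε → (s1, bbbbbbb, X$)
  read b, top X: go to s1, push ε → (s1, bbbbbb, $)
  ε-move, top $: go to s2, push X$ → (s2, bbbbbb, X$)
  ε-move, top X: go to s1, push XX → (s1, bbbbbb, XX$)
  read b, top X: go to s1, push ε → (s1, bbbbb, X$)
  read b, top X: go to s1, push ε → (s1, bbbb, $)
  ε-move, top $: go to s2, push X$ → (s2, bbbb, X$)
  ε-move, top X: go to s1, push XX → (s1, bbbb, XX$)
  read b, top X: go to s1, push ε → (s1, bbb, X$)
  read b, top X: go to s1, push ε → (s1, bb, $)
  ε-move, top $: go to s2, push X$ → (s2, bb, X$)
  ε-move, top X: go to s1, push XX → (s1, bb, XX$)
  read b, top X: go to s1, push ε → (s1, b, X$)
  read b, top X: go to s1, push ε → (s1, ε, $)
  ε-move, top $: go to s2, push X$ → (s2, ε, X$)
All input consumed; state s2 ∈ F.

Accept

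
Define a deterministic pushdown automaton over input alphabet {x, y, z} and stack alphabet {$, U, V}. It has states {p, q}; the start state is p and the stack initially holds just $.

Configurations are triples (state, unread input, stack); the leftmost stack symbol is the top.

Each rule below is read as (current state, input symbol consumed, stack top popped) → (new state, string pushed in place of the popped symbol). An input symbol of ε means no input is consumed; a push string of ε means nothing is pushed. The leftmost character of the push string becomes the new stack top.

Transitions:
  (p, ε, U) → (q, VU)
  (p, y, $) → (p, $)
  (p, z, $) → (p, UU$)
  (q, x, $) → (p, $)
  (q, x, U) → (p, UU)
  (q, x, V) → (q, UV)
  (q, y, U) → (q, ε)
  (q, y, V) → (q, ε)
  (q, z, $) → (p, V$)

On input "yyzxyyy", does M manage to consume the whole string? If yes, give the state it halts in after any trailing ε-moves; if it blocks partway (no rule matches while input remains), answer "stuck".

(p, yyzxyyy, $)
  read y, top $: go to p, push $ → (p, yzxyyy, $)
  read y, top $: go to p, push $ → (p, zxyyy, $)
  read z, top $: go to p, push UU$ → (p, xyyy, UU$)
  ε-move, top U: go to q, push VU → (q, xyyy, VUU$)
  read x, top V: go to q, push UV → (q, yyy, UVUU$)
  read y, top U: go to q, push ε → (q, yy, VUU$)
  read y, top V: go to q, push ε → (q, y, UU$)
  read y, top U: go to q, push ε → (q, ε, U$)
All input consumed; M is in state q.

q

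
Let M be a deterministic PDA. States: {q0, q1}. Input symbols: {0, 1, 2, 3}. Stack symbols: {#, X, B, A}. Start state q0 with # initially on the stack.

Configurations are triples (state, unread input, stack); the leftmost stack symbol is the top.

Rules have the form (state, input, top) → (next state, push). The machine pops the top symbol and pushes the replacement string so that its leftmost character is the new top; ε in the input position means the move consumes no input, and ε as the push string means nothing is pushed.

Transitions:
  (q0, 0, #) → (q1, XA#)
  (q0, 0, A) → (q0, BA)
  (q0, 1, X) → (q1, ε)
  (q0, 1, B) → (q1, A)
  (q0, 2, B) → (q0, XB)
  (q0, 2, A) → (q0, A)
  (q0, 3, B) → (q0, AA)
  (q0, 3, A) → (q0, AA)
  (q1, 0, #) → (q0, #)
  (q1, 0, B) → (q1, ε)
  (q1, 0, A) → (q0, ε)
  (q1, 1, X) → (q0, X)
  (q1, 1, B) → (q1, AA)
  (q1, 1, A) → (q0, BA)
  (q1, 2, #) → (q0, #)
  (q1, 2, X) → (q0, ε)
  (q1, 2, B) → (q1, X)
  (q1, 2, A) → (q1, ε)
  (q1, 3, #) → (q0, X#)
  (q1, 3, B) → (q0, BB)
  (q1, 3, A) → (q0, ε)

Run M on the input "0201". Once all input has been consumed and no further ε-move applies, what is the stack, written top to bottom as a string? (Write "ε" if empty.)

(q0, 0201, #)
  read 0, top #: go to q1, push XA# → (q1, 201, XA#)
  read 2, top X: go to q0, push ε → (q0, 01, A#)
  read 0, top A: go to q0, push BA → (q0, 1, BA#)
  read 1, top B: go to q1, push A → (q1, ε, AA#)
All input consumed in state q1 with stack AA#.

AA#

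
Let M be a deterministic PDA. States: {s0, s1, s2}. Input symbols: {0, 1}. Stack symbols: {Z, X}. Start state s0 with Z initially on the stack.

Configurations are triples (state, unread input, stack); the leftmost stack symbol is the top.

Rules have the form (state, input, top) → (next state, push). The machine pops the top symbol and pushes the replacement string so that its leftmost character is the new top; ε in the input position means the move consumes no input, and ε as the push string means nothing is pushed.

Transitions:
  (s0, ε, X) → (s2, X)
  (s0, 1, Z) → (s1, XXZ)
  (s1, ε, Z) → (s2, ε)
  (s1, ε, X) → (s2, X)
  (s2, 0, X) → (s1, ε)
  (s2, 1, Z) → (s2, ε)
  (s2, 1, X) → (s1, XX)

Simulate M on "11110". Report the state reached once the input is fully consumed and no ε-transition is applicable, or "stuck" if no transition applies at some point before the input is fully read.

s2

(s0, 11110, Z)
  read 1, top Z: go to s1, push XXZ → (s1, 1110, XXZ)
  ε-move, top X: go to s2, push X → (s2, 1110, XXZ)
  read 1, top X: go to s1, push XX → (s1, 110, XXXZ)
  ε-move, top X: go to s2, push X → (s2, 110, XXXZ)
  read 1, top X: go to s1, push XX → (s1, 10, XXXXZ)
  ε-move, top X: go to s2, push X → (s2, 10, XXXXZ)
  read 1, top X: go to s1, push XX → (s1, 0, XXXXXZ)
  ε-move, top X: go to s2, push X → (s2, 0, XXXXXZ)
  read 0, top X: go to s1, push ε → (s1, ε, XXXXZ)
  ε-move, top X: go to s2, push X → (s2, ε, XXXXZ)
All input consumed; M is in state s2.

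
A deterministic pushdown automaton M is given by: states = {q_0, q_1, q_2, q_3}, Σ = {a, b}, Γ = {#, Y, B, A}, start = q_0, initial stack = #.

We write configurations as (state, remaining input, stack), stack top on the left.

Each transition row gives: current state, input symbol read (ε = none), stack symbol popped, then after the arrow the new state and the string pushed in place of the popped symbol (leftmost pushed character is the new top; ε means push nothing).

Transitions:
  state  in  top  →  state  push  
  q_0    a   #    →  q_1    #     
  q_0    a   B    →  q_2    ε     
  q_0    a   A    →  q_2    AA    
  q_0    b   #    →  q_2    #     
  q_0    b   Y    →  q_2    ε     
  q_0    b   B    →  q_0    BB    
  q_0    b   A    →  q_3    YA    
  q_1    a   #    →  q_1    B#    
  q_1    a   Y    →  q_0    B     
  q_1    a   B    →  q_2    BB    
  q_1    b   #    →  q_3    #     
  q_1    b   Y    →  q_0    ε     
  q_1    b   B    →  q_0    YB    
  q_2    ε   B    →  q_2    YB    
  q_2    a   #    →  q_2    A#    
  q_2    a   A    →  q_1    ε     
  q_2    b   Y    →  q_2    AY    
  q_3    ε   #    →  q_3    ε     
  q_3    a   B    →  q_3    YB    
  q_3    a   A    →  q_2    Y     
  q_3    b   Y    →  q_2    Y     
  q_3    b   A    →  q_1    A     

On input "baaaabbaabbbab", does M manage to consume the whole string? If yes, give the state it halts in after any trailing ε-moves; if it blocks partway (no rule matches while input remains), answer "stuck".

(q_0, baaaabbaabbbab, #)
  read b, top #: go to q_2, push # → (q_2, aaaabbaabbbab, #)
  read a, top #: go to q_2, push A# → (q_2, aaabbaabbbab, A#)
  read a, top A: go to q_1, push ε → (q_1, aabbaabbbab, #)
  read a, top #: go to q_1, push B# → (q_1, abbaabbbab, B#)
  read a, top B: go to q_2, push BB → (q_2, bbaabbbab, BB#)
  ε-move, top B: go to q_2, push YB → (q_2, bbaabbbab, YBB#)
  read b, top Y: go to q_2, push AY → (q_2, baabbbab, AYBB#)
No transition for (q_2, b, top A); M blocks with input baabbbab remaining.

stuck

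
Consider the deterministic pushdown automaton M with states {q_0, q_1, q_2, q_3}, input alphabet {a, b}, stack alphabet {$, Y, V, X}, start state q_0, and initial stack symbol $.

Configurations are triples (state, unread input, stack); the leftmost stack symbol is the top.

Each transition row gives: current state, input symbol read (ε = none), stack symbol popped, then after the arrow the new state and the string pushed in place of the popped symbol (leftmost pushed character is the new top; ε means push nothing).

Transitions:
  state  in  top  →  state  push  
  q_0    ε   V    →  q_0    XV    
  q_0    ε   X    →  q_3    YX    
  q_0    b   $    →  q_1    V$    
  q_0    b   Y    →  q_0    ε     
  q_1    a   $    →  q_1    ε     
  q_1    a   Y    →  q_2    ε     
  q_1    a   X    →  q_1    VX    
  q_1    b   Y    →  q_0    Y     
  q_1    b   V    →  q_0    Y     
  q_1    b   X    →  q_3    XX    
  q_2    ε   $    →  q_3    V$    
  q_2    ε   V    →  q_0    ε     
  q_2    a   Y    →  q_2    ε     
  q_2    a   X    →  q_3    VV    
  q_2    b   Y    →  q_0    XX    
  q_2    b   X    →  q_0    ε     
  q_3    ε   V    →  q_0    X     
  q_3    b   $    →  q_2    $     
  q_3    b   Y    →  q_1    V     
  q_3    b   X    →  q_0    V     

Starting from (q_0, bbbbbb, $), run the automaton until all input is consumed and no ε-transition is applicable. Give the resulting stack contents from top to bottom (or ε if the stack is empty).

$

(q_0, bbbbbb, $) ⊢ (q_1, bbbbb, V$) ⊢ (q_0, bbbb, Y$) ⊢ (q_0, bbb, $) ⊢ (q_1, bb, V$) ⊢ (q_0, b, Y$) ⊢ (q_0, ε, $)
All input consumed in state q_0 with stack $.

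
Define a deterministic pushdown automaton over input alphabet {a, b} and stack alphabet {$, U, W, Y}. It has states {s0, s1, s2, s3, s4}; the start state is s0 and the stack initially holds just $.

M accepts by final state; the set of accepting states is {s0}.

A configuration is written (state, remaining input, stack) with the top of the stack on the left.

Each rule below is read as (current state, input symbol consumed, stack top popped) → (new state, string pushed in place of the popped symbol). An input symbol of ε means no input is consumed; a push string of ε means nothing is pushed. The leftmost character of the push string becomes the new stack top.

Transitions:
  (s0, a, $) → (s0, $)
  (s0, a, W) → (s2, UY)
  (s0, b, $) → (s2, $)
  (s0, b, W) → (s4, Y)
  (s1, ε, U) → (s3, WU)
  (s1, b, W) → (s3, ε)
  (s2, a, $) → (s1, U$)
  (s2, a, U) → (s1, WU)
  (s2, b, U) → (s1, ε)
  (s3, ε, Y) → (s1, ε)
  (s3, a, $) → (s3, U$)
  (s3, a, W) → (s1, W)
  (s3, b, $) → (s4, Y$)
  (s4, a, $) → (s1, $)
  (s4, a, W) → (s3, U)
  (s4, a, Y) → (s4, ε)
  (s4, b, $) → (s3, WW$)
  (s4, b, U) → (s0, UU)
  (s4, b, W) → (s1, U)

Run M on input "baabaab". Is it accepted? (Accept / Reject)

Reject

(s0, baabaab, $)
  read b, top $: go to s2, push $ → (s2, aabaab, $)
  read a, top $: go to s1, push U$ → (s1, abaab, U$)
  ε-move, top U: go to s3, push WU → (s3, abaab, WU$)
  read a, top W: go to s1, push W → (s1, baab, WU$)
  read b, top W: go to s3, push ε → (s3, aab, U$)
No transition applies at (s3, aab, U$); input not fully consumed.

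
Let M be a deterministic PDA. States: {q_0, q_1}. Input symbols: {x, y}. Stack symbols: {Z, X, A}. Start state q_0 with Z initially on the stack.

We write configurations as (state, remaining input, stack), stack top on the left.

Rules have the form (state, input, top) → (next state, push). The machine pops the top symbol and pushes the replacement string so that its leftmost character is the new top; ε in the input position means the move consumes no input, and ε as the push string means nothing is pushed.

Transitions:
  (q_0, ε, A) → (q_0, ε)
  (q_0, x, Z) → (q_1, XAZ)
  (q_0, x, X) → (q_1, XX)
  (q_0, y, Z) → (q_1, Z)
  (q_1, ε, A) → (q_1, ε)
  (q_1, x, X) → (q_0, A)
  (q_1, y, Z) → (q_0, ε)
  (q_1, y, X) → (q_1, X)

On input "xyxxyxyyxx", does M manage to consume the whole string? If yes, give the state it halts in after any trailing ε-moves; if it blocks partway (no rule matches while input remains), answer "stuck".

stuck

(q_0, xyxxyxyyxx, Z)
  read x, top Z: go to q_1, push XAZ → (q_1, yxxyxyyxx, XAZ)
  read y, top X: go to q_1, push X → (q_1, xxyxyyxx, XAZ)
  read x, top X: go to q_0, push A → (q_0, xyxyyxx, AAZ)
  ε-move, top A: go to q_0, push ε → (q_0, xyxyyxx, AZ)
  ε-move, top A: go to q_0, push ε → (q_0, xyxyyxx, Z)
  read x, top Z: go to q_1, push XAZ → (q_1, yxyyxx, XAZ)
  read y, top X: go to q_1, push X → (q_1, xyyxx, XAZ)
  read x, top X: go to q_0, push A → (q_0, yyxx, AAZ)
  ε-move, top A: go to q_0, push ε → (q_0, yyxx, AZ)
  ε-move, top A: go to q_0, push ε → (q_0, yyxx, Z)
  read y, top Z: go to q_1, push Z → (q_1, yxx, Z)
  read y, top Z: go to q_0, push ε → (q_0, xx, ε)
No transition for (q_0, x, top ε); M blocks with input xx remaining.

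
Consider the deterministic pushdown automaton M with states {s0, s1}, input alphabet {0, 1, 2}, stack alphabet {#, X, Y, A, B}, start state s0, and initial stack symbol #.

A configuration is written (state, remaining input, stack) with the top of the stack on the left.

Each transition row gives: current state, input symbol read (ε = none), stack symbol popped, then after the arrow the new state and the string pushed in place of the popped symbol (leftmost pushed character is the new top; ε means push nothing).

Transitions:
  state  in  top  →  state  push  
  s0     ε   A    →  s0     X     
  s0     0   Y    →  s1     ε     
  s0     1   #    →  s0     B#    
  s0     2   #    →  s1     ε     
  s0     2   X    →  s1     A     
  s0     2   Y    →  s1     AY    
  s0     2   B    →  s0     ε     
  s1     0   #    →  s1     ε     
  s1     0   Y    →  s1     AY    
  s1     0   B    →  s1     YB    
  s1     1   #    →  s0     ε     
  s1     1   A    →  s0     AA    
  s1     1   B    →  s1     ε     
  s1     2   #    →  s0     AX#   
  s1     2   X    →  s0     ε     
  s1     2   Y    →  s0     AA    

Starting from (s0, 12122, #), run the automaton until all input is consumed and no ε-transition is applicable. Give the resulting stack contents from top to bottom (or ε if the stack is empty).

(s0, 12122, #)
  read 1, top #: go to s0, push B# → (s0, 2122, B#)
  read 2, top B: go to s0, push ε → (s0, 122, #)
  read 1, top #: go to s0, push B# → (s0, 22, B#)
  read 2, top B: go to s0, push ε → (s0, 2, #)
  read 2, top #: go to s1, push ε → (s1, ε, ε)
All input consumed in state s1 with stack ε.

ε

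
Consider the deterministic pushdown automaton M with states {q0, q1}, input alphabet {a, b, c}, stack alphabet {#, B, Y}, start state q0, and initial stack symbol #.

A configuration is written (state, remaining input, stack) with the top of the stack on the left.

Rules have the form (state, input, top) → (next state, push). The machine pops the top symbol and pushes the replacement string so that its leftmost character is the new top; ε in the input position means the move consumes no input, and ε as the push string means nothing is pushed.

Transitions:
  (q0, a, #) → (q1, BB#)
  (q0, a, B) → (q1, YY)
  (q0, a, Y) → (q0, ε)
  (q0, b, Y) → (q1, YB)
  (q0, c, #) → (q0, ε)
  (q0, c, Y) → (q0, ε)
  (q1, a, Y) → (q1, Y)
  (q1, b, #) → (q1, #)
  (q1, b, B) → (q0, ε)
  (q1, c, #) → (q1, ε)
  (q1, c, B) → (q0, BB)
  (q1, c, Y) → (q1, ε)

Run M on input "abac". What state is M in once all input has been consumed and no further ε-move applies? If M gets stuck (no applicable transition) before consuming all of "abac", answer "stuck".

q1

(q0, abac, #) ⊢ (q1, bac, BB#) ⊢ (q0, ac, B#) ⊢ (q1, c, YY#) ⊢ (q1, ε, Y#)
All input consumed; M is in state q1.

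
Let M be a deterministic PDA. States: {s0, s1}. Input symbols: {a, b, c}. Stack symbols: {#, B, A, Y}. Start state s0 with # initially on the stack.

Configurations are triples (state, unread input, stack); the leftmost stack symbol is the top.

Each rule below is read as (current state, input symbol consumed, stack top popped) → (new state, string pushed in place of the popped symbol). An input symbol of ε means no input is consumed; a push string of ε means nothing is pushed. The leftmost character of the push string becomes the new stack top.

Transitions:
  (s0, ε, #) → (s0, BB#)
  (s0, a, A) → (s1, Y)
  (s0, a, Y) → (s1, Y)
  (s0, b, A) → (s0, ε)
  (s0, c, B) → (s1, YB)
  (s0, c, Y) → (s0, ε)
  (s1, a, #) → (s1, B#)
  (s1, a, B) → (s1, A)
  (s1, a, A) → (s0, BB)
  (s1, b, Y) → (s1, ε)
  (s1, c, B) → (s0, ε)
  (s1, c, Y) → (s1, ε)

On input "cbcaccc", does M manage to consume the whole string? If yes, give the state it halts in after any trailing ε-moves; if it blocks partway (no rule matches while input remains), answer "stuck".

(s0, cbcaccc, #) ⊢ (s0, cbcaccc, BB#) ⊢ (s1, bcaccc, YBB#) ⊢ (s1, caccc, BB#) ⊢ (s0, accc, B#)
No transition for (s0, a, top B); M blocks with input accc remaining.

stuck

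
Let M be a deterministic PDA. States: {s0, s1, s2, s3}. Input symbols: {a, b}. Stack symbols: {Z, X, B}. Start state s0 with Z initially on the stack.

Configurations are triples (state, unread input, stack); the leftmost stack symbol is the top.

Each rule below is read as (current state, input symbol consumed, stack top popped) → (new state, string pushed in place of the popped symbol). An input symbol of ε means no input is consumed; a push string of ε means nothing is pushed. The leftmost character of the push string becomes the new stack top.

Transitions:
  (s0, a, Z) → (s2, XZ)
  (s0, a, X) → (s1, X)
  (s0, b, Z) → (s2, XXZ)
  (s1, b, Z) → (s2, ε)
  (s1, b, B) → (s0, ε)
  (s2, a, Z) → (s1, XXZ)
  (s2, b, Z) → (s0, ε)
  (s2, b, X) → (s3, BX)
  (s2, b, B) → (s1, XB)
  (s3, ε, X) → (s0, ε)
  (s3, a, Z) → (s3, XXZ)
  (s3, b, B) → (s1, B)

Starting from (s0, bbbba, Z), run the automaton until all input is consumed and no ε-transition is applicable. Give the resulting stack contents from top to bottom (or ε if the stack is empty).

(s0, bbbba, Z)
  read b, top Z: go to s2, push XXZ → (s2, bbba, XXZ)
  read b, top X: go to s3, push BX → (s3, bba, BXXZ)
  read b, top B: go to s1, push B → (s1, ba, BXXZ)
  read b, top B: go to s0, push ε → (s0, a, XXZ)
  read a, top X: go to s1, push X → (s1, ε, XXZ)
All input consumed in state s1 with stack XXZ.

XXZ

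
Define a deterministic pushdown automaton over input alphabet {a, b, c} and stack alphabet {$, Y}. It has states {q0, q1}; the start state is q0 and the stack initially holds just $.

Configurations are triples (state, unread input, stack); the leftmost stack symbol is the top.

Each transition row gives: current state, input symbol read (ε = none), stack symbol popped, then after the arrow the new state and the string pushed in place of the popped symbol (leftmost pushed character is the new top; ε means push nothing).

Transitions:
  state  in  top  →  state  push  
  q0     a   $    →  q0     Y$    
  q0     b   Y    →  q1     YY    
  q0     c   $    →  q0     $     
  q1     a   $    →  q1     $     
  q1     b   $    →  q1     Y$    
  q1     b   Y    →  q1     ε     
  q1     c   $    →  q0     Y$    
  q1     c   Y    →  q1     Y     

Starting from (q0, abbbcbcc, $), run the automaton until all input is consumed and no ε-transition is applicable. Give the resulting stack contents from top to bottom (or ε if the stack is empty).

(q0, abbbcbcc, $)
  read a, top $: go to q0, push Y$ → (q0, bbbcbcc, Y$)
  read b, top Y: go to q1, push YY → (q1, bbcbcc, YY$)
  read b, top Y: go to q1, push ε → (q1, bcbcc, Y$)
  read b, top Y: go to q1, push ε → (q1, cbcc, $)
  read c, top $: go to q0, push Y$ → (q0, bcc, Y$)
  read b, top Y: go to q1, push YY → (q1, cc, YY$)
  read c, top Y: go to q1, push Y → (q1, c, YY$)
  read c, top Y: go to q1, push Y → (q1, ε, YY$)
All input consumed in state q1 with stack YY$.

YY$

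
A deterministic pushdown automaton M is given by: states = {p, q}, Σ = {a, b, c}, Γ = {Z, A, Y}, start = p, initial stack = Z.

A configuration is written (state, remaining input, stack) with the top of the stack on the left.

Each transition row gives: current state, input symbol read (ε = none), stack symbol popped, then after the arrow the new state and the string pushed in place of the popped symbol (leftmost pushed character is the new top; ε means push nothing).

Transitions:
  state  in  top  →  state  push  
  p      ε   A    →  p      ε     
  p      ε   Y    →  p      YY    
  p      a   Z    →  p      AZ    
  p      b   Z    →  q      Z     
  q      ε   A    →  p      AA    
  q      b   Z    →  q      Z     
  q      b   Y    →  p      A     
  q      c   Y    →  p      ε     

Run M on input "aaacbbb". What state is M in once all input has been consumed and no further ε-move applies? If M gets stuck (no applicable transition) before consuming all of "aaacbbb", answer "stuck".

stuck

(p, aaacbbb, Z)
  read a, top Z: go to p, push AZ → (p, aacbbb, AZ)
  ε-move, top A: go to p, push ε → (p, aacbbb, Z)
  read a, top Z: go to p, push AZ → (p, acbbb, AZ)
  ε-move, top A: go to p, push ε → (p, acbbb, Z)
  read a, top Z: go to p, push AZ → (p, cbbb, AZ)
  ε-move, top A: go to p, push ε → (p, cbbb, Z)
No transition for (p, c, top Z); M blocks with input cbbb remaining.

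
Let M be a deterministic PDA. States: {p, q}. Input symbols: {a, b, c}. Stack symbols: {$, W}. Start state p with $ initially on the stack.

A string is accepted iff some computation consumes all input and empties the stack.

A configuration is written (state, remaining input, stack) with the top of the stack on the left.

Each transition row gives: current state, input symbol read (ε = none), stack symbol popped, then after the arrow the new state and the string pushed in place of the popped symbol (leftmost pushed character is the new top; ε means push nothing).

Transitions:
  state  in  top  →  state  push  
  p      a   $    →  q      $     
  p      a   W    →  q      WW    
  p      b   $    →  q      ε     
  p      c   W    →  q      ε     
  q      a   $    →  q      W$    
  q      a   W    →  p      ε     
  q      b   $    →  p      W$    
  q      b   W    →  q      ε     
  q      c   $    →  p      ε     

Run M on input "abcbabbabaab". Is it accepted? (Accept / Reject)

(p, abcbabbabaab, $) ⊢ (q, bcbabbabaab, $) ⊢ (p, cbabbabaab, W$) ⊢ (q, babbabaab, $) ⊢ (p, abbabaab, W$) ⊢ (q, bbabaab, WW$) ⊢ (q, babaab, W$) ⊢ (q, abaab, $) ⊢ (q, baab, W$) ⊢ (q, aab, $) ⊢ (q, ab, W$) ⊢ (p, b, $) ⊢ (q, ε, ε)
All input consumed and the stack is empty.

Accept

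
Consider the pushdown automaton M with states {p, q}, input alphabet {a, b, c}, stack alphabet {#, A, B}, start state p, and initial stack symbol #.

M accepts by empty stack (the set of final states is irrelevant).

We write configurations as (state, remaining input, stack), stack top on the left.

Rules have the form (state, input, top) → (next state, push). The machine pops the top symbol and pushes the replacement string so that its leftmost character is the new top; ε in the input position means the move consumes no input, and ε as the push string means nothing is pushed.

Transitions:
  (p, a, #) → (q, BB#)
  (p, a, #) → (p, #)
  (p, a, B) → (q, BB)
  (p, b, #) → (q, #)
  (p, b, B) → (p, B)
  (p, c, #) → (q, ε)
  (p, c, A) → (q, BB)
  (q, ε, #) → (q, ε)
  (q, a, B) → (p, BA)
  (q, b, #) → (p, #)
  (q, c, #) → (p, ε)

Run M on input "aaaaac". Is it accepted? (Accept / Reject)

Accept

One accepting computation: (p, aaaaac, #) ⊢ (p, aaaac, #) ⊢ (p, aaac, #) ⊢ (p, aac, #) ⊢ (p, ac, #) ⊢ (p, c, #) ⊢ (q, ε, ε)
All input consumed and the stack is empty.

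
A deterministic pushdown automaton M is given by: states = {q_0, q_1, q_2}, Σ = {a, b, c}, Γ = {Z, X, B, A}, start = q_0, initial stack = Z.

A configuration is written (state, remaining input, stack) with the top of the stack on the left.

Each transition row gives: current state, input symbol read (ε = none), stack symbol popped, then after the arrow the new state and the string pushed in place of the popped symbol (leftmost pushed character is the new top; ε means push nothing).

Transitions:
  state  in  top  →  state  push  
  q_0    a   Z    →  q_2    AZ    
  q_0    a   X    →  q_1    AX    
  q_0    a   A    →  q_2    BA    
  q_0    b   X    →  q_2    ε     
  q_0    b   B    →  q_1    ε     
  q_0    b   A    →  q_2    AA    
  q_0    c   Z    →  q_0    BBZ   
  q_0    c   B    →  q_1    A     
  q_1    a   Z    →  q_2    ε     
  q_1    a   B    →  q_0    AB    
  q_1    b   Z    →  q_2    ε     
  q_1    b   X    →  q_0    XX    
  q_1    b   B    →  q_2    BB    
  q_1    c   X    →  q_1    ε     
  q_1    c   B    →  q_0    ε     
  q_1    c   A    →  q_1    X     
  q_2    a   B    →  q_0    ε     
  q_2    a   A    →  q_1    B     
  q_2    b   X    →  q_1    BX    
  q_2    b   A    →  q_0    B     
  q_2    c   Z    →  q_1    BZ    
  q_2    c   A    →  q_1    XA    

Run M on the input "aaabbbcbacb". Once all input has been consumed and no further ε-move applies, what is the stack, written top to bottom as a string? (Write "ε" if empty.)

(q_0, aaabbbcbacb, Z)
  read a, top Z: go to q_2, push AZ → (q_2, aabbbcbacb, AZ)
  read a, top A: go to q_1, push B → (q_1, abbbcbacb, BZ)
  read a, top B: go to q_0, push AB → (q_0, bbbcbacb, ABZ)
  read b, top A: go to q_2, push AA → (q_2, bbcbacb, AABZ)
  read b, top A: go to q_0, push B → (q_0, bcbacb, BABZ)
  read b, top B: go to q_1, push ε → (q_1, cbacb, ABZ)
  read c, top A: go to q_1, push X → (q_1, bacb, XBZ)
  read b, top X: go to q_0, push XX → (q_0, acb, XXBZ)
  read a, top X: go to q_1, push AX → (q_1, cb, AXXBZ)
  read c, top A: go to q_1, push X → (q_1, b, XXXBZ)
  read b, top X: go to q_0, push XX → (q_0, ε, XXXXBZ)
All input consumed in state q_0 with stack XXXXBZ.

XXXXBZ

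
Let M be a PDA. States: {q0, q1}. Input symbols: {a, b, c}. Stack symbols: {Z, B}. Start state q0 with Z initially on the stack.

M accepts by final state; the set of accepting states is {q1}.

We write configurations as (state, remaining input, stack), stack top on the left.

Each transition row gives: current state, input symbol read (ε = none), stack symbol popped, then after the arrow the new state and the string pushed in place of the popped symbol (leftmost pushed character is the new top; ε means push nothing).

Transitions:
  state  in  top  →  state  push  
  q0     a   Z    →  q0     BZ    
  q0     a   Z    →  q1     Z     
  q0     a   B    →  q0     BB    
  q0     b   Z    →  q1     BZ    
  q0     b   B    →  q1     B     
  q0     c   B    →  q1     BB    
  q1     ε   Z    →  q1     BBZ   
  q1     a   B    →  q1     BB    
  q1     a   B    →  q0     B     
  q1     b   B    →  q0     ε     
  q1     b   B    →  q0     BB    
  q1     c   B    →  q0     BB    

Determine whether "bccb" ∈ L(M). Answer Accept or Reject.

No computation consumes all input and reaches a final state.

Reject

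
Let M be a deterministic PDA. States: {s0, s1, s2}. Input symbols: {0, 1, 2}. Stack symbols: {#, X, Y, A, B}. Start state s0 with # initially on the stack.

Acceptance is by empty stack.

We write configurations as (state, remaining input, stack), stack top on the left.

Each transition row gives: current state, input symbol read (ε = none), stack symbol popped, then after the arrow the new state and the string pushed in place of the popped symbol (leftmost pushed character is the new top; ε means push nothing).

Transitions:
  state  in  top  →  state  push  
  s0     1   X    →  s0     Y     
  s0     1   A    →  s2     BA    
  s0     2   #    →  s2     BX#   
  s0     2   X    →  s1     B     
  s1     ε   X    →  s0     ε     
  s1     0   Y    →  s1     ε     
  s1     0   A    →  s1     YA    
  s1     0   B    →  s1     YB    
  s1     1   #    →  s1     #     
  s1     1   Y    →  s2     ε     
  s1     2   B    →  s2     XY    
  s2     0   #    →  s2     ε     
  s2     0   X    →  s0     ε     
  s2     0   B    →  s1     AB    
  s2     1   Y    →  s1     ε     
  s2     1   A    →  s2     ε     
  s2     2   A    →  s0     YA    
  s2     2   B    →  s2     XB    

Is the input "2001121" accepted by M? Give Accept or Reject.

(s0, 2001121, #)
  read 2, top #: go to s2, push BX# → (s2, 001121, BX#)
  read 0, top B: go to s1, push AB → (s1, 01121, ABX#)
  read 0, top A: go to s1, push YA → (s1, 1121, YABX#)
  read 1, top Y: go to s2, push ε → (s2, 121, ABX#)
  read 1, top A: go to s2, push ε → (s2, 21, BX#)
  read 2, top B: go to s2, push XB → (s2, 1, XBX#)
No transition applies at (s2, 1, XBX#); input not fully consumed.

Reject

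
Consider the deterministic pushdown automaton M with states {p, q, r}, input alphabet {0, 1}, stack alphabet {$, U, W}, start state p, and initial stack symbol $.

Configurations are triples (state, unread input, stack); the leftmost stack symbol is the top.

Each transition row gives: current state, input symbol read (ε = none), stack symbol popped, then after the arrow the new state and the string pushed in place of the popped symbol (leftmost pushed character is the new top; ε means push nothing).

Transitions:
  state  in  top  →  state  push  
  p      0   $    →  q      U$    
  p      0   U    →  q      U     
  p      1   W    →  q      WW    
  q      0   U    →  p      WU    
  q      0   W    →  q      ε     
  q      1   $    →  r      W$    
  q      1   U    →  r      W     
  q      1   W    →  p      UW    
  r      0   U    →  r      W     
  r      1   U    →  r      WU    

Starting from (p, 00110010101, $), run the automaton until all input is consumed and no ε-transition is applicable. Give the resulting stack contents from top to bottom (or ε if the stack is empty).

(p, 00110010101, $) ⊢ (q, 0110010101, U$) ⊢ (p, 110010101, WU$) ⊢ (q, 10010101, WWU$) ⊢ (p, 0010101, UWWU$) ⊢ (q, 010101, UWWU$) ⊢ (p, 10101, WUWWU$) ⊢ (q, 0101, WWUWWU$) ⊢ (q, 101, WUWWU$) ⊢ (p, 01, UWUWWU$) ⊢ (q, 1, UWUWWU$) ⊢ (r, ε, WWUWWU$)
All input consumed in state r with stack WWUWWU$.

WWUWWU$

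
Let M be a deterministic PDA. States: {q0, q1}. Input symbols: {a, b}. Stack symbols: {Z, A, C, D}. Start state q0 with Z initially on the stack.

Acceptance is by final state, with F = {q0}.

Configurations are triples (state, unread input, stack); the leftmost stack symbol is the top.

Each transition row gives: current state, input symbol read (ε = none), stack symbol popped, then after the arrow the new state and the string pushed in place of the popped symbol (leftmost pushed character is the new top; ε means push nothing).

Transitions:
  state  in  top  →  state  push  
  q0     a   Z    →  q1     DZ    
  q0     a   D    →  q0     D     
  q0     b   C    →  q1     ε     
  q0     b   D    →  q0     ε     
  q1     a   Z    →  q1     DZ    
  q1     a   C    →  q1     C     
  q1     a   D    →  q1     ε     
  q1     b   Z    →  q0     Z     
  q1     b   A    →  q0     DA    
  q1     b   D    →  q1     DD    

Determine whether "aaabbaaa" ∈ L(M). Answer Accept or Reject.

Reject

(q0, aaabbaaa, Z)
  read a, top Z: go to q1, push DZ → (q1, aabbaaa, DZ)
  read a, top D: go to q1, push ε → (q1, abbaaa, Z)
  read a, top Z: go to q1, push DZ → (q1, bbaaa, DZ)
  read b, top D: go to q1, push DD → (q1, baaa, DDZ)
  read b, top D: go to q1, push DD → (q1, aaa, DDDZ)
  read a, top D: go to q1, push ε → (q1, aa, DDZ)
  read a, top D: go to q1, push ε → (q1, a, DZ)
  read a, top D: go to q1, push ε → (q1, ε, Z)
All input consumed; state q1 ∉ F and no further ε-move applies.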